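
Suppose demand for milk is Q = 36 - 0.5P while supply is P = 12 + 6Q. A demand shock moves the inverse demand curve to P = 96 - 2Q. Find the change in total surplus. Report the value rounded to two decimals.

216.00

Rewriting demand in inverse form: P = 72 - 2Q.
Initial equilibrium: Q_0 = 7.5, P_0 = 57; CS_0 = (1/2)(7.5)(15) = 56.25, PS_0 = (1/2)(7.5)(45) = 168.75.
New equilibrium: 96 - 2Q = 12 + 6Q gives Q_1 = 10.5, P_1 = 75; CS_1 = 110.25, PS_1 = 330.75.
Change in total surplus = (110.25 + 330.75) - (56.25 + 168.75) = 216.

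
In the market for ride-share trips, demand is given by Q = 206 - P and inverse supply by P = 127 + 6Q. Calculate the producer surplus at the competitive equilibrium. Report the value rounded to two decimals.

382.10

Rewriting demand in inverse form: P = 206 - Q.
Set 206 - Q = 127 + 6Q, which gives 79 = 7Q, so Q* = 11.2857 and P* = 206 - (11.2857) = 194.7143.
Producer surplus is the triangle above supply below P*: (1/2)(11.2857)(194.7143 - 127) = (1/2)(11.2857)(67.7143) = 382.102.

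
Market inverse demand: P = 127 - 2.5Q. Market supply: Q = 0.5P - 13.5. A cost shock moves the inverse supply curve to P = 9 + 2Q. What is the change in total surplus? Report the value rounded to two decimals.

Rewriting supply in inverse form: P = 27 + 2Q.
Initial equilibrium: Q_0 = 22.2222, P_0 = 71.4444; CS_0 = (1/2)(22.2222)(55.5556) = 617.284, PS_0 = (1/2)(22.2222)(44.4444) = 493.8272.
New equilibrium: 127 - 2.5Q = 9 + 2Q gives Q_1 = 26.2222, P_1 = 61.4444; CS_1 = 859.5062, PS_1 = 687.6049.
Change in total surplus = (859.5062 + 687.6049) - (617.284 + 493.8272) = 436.

436.00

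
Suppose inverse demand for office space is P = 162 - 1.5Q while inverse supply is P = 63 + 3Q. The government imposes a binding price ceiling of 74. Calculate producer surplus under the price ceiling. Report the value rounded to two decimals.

Free-market equilibrium: 162 - 1.5Q = 63 + 3Q gives Q* = 22, P* = 129.
At P = 74, sellers supply (74 - 63)/3 = 3.6667 while buyers want more, so the quantity traded is 3.6667 at price 74.
PS is the triangle above supply below 74: (1/2)(3.6667)(74 - 63) = 20.1667.

20.17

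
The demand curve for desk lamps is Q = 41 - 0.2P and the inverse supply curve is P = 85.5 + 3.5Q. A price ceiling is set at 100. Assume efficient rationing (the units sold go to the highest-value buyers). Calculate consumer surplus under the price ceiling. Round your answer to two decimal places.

392.09

Rewriting demand in inverse form: P = 205 - 5Q.
Without the control, 205 - 5Q = 85.5 + 3.5Q so Q* = 14.0588 and P* = 134.7059.
At P = 100, sellers supply (100 - 85.5)/3.5 = 4.1429 while buyers want more, so the quantity traded is 4.1429 at price 100.
The demand price at Q = 4.1429 is 184.2857. CS is the trapezoid between demand and 100 over [0, 4.1429]: (1/2)[(205 - 100) + (184.2857 - 100)](4.1429) = 392.0918.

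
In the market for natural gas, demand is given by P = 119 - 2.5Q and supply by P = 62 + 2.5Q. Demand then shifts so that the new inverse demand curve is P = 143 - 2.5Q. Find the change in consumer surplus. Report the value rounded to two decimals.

165.60

Initial equilibrium: Q_0 = 11.4, P_0 = 90.5; CS_0 = (1/2)(11.4)(28.5) = 162.45, PS_0 = (1/2)(11.4)(28.5) = 162.45.
New equilibrium: 143 - 2.5Q = 62 + 2.5Q gives Q_1 = 16.2, P_1 = 102.5; CS_1 = 328.05, PS_1 = 328.05.
Change in consumer surplus = 328.05 - 162.45 = 165.6.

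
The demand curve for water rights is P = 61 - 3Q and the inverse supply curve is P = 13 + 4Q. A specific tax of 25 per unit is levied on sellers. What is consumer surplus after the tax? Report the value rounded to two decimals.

16.19

Pre-tax equilibrium: 61 - 3Q = 13 + 4Q gives Q* = 6.8571, P* = 40.4286.
With the tax, sellers need 25 more per unit: 61 - 3Q = 13 + 4Q + 25, so Q_t = 3.2857. Buyers pay P_b = 51.1429; sellers receive P_s = P_b - 25 = 26.1429.
Consumer surplus is the triangle under demand above P_b: (1/2)(3.2857)(61 - 51.1429) = 16.1939.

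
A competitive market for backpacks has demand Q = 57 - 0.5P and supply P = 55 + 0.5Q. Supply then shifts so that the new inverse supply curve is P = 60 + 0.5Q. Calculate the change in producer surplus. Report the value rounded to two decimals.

Rewriting demand in inverse form: P = 114 - 2Q.
Initial equilibrium: Q_0 = 23.6, P_0 = 66.8; CS_0 = (1/2)(23.6)(47.2) = 556.96, PS_0 = (1/2)(23.6)(11.8) = 139.24.
New equilibrium: 114 - 2Q = 60 + 0.5Q gives Q_1 = 21.6, P_1 = 70.8; CS_1 = 466.56, PS_1 = 116.64.
Change in producer surplus = 116.64 - 139.24 = -22.6.

-22.60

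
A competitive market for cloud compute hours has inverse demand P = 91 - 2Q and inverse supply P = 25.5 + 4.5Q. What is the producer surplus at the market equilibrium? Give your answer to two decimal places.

Setting demand equal to supply, 65.5 = 6.5Q, so Q* = 10.0769 and P* = 70.8462.
The supply curve's price intercept is 25.5, so PS = (1/2)(Q*)(P* - 25.5) = (1/2)(10.0769)(45.3462) = 228.4749.

228.47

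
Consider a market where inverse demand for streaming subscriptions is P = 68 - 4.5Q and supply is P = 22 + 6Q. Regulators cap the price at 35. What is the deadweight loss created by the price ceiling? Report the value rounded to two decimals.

Free-market equilibrium: 68 - 4.5Q = 22 + 6Q gives Q* = 4.381, P* = 48.2857.
At P = 35, sellers supply (35 - 22)/6 = 2.1667 while buyers want more, so the quantity traded is 2.1667 at price 35.
At Q = 2.1667 the demand price is 58.25 and the supply price is 35. Deadweight loss is the triangle between the curves from 2.1667 to 4.381: (1/2)(58.25 - 35)(4.381 - 2.1667) = 25.7411.

25.74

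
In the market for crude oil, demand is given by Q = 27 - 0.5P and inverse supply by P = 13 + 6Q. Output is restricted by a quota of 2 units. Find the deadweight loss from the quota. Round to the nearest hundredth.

39.06

Rewriting demand in inverse form: P = 54 - 2Q.
Unrestricted equilibrium: Q* = (54 - 13)/(2 + 6) = 5.125.
At Q = 2 the demand price is 54 - 2(2) = 50 and the supply price is 13 + 6(2) = 25.
Deadweight loss is the triangle between the curves from 2 to 5.125: (1/2)(50 - 25)(5.125 - 2) = 39.0625.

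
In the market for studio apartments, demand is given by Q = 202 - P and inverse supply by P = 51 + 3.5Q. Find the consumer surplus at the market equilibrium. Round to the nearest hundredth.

562.99

Rewriting demand in inverse form: P = 202 - Q.
Equilibrium: 202 - Q = 51 + 3.5Q, so Q* = 33.5556 and P* = 168.4444.
The demand choke price is 202, so CS = (1/2)(Q*)(202 - P*) = (1/2)(33.5556)(33.5556) = 562.9877.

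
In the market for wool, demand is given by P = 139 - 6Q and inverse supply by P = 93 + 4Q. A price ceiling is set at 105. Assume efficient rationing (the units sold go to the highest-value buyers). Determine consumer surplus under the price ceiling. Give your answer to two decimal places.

Free-market equilibrium: 139 - 6Q = 93 + 4Q gives Q* = 4.6, P* = 111.4.
At the ceiling price 105, quantity supplied is (105 - 93)/4 = 3; supply is the short side, so Q = 3 trades at P = 105.
The demand price at Q = 3 is 121. CS is the trapezoid between demand and 105 over [0, 3]: (1/2)[(139 - 105) + (121 - 105)](3) = 75.

75.00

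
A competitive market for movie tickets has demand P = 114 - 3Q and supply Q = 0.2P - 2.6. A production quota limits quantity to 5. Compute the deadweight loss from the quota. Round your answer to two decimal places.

Rewriting supply in inverse form: P = 13 + 5Q.
Unrestricted equilibrium: Q* = (114 - 13)/(3 + 5) = 12.625.
At Q = 5 the demand price is 114 - 3(5) = 99 and the supply price is 13 + 5(5) = 38.
DWL = (1/2)(gap between curves at 5) x (Q* - 5) = (1/2)(61)(7.625) = 232.5625.

232.56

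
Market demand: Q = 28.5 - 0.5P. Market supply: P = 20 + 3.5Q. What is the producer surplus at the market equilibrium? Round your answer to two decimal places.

79.20

Rewriting demand in inverse form: P = 57 - 2Q.
Set 57 - 2Q = 20 + 3.5Q, which gives 37 = 5.5Q, so Q* = 6.7273 and P* = 57 - 2(6.7273) = 43.5455.
PS is the area between P* and the supply curve from 0 to Q*: (1/2)(6.7273)(23.5455) = 79.1983.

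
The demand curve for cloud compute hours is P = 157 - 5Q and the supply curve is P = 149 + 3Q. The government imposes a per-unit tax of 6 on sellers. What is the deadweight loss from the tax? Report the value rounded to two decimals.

2.25

Pre-tax equilibrium: 157 - 5Q = 149 + 3Q gives Q* = 1, P* = 152.
A tax on sellers shifts supply up by 6: 157 - 5Q = 149 + 3Q + 6, so Q_t = 0.25. Buyers pay P_b = 155.75; sellers receive P_s = P_b - 6 = 149.75.
The welfare triangle lost has base Q* - Q_t = 0.75 and height t = 6, so DWL = (1/2)(0.75)(6) = 2.25.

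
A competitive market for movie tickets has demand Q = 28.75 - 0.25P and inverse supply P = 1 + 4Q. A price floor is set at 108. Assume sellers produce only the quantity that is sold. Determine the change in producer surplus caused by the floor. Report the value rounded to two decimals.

-225.00

Rewriting demand in inverse form: P = 115 - 4Q.
Without the control, 115 - 4Q = 1 + 4Q so Q* = 14.25 and P* = 58.
At the floor price 108, quantity demanded is (115 - 108)/4 = 1.75; demand is the short side, so Q = 1.75 trades at P = 108.
PS goes from (1/2)(14.25)(57) = 406.125 to 181.125 (computed as (108 - 1)(1.75) - (1/2)(4)(1.75)^2), a change of -225.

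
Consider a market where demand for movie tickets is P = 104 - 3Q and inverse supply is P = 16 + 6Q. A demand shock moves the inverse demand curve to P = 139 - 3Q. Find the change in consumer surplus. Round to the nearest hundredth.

Initial equilibrium: Q_0 = 9.7778, P_0 = 74.6667; CS_0 = (1/2)(9.7778)(29.3333) = 143.4074, PS_0 = (1/2)(9.7778)(58.6667) = 286.8148.
New equilibrium: 139 - 3Q = 16 + 6Q gives Q_1 = 13.6667, P_1 = 98; CS_1 = 280.1667, PS_1 = 560.3333.
Change in consumer surplus = 280.1667 - 143.4074 = 136.7593.

136.76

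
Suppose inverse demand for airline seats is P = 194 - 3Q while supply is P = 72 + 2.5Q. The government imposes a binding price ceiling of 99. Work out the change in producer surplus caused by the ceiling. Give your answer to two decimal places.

-469.24

Without the control, 194 - 3Q = 72 + 2.5Q so Q* = 22.1818 and P* = 127.4545.
At the ceiling price 99, quantity supplied is (99 - 72)/2.5 = 10.8; supply is the short side, so Q = 10.8 trades at P = 99.
PS goes from (1/2)(22.1818)(55.4545) = 615.0413 to 145.8 (computed as (99 - 72)(10.8) - (1/2)(2.5)(10.8)^2), a change of -469.2413.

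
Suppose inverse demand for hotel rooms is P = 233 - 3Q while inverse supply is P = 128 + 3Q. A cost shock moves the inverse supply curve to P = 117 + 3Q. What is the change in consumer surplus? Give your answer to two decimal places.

Initial equilibrium: Q_0 = 17.5, P_0 = 180.5; CS_0 = (1/2)(17.5)(52.5) = 459.375, PS_0 = (1/2)(17.5)(52.5) = 459.375.
New equilibrium: 233 - 3Q = 117 + 3Q gives Q_1 = 19.3333, P_1 = 175; CS_1 = 560.6667, PS_1 = 560.6667.
Change in consumer surplus = 560.6667 - 459.375 = 101.2917.

101.29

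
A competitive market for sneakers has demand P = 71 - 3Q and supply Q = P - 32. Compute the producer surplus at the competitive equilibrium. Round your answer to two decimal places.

47.53

Rewriting supply in inverse form: P = 32 + Q.
Set 71 - 3Q = 32 + Q, which gives 39 = 4Q, so Q* = 9.75 and P* = 71 - 3(9.75) = 41.75.
Producer surplus is the triangle above supply below P*: (1/2)(9.75)(41.75 - 32) = (1/2)(9.75)(9.75) = 47.5312.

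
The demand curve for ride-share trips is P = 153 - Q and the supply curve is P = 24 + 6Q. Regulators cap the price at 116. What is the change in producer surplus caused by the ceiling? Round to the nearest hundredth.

Free-market equilibrium: 153 - Q = 24 + 6Q gives Q* = 18.4286, P* = 134.5714.
At the ceiling price 116, quantity supplied is (116 - 24)/6 = 15.3333; supply is the short side, so Q = 15.3333 trades at P = 116.
PS goes from (1/2)(18.4286)(110.5714) = 1018.8367 to 705.3333 (computed as (116 - 24)(15.3333) - (1/2)(6)(15.3333)^2), a change of -313.5034.

-313.50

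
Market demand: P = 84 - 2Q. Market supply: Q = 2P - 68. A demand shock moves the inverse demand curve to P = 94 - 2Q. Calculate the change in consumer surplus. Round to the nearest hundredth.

176.00

Rewriting supply in inverse form: P = 34 + 0.5Q.
Initial equilibrium: Q_0 = 20, P_0 = 44; CS_0 = (1/2)(20)(40) = 400, PS_0 = (1/2)(20)(10) = 100.
New equilibrium: 94 - 2Q = 34 + 0.5Q gives Q_1 = 24, P_1 = 46; CS_1 = 576, PS_1 = 144.
Change in consumer surplus = 576 - 400 = 176.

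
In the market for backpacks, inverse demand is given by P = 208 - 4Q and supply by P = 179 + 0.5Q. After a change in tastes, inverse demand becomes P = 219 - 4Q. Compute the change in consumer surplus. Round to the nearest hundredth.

Initial equilibrium: Q_0 = 6.4444, P_0 = 182.2222; CS_0 = (1/2)(6.4444)(25.7778) = 83.0617, PS_0 = (1/2)(6.4444)(3.2222) = 10.3827.
New equilibrium: 219 - 4Q = 179 + 0.5Q gives Q_1 = 8.8889, P_1 = 183.4444; CS_1 = 158.0247, PS_1 = 19.7531.
Change in consumer surplus = 158.0247 - 83.0617 = 74.963.

74.96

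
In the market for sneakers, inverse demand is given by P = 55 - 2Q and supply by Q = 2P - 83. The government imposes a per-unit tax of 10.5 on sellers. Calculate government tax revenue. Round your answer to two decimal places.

12.60

Rewriting supply in inverse form: P = 41.5 + 0.5Q.
Pre-tax equilibrium: 55 - 2Q = 41.5 + 0.5Q gives Q* = 5.4, P* = 44.2.
With the tax, sellers need 10.5 more per unit: 55 - 2Q = 41.5 + 0.5Q + 10.5, so Q_t = 1.2. Buyers pay P_b = 52.6; sellers receive P_s = P_b - 10.5 = 42.1.
Tax revenue = t x Q_t = 10.5 x 1.2 = 12.6.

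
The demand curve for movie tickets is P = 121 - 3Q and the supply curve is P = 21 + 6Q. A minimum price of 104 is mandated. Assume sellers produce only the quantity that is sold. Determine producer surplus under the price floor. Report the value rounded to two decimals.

374.00

Free-market equilibrium: 121 - 3Q = 21 + 6Q gives Q* = 11.1111, P* = 87.6667.
At the floor price 104, quantity demanded is (121 - 104)/3 = 5.6667; demand is the short side, so Q = 5.6667 trades at P = 104.
The supply price at Q = 5.6667 is 55. PS is the trapezoid between 104 and supply over [0, 5.6667]: (1/2)[(104 - 21) + (104 - 55)](5.6667) = 374.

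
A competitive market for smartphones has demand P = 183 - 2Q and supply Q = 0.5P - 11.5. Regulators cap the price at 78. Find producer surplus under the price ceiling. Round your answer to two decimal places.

756.25

Rewriting supply in inverse form: P = 23 + 2Q.
Free-market equilibrium: 183 - 2Q = 23 + 2Q gives Q* = 40, P* = 103.
At P = 78, sellers supply (78 - 23)/2 = 27.5 while buyers want more, so the quantity traded is 27.5 at price 78.
PS is the triangle above supply below 78: (1/2)(27.5)(78 - 23) = 756.25.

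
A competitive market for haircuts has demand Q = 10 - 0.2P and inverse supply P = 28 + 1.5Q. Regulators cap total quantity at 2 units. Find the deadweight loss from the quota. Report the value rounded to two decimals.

Rewriting demand in inverse form: P = 50 - 5Q.
Without the quota, 50 - 5Q = 28 + 1.5Q gives Q* = 3.3846.
At Q = 2 the demand price is 50 - 5(2) = 40 and the supply price is 28 + 1.5(2) = 31.
Deadweight loss is the triangle between the curves from 2 to 3.3846: (1/2)(40 - 31)(3.3846 - 2) = 6.2308.

6.23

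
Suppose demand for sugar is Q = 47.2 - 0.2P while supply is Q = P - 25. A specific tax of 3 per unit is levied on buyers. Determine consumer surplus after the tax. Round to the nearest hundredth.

3004.44

Rewriting demand in inverse form: P = 236 - 5Q.
Rewriting supply in inverse form: P = 25 + Q.
Pre-tax equilibrium: 236 - 5Q = 25 + Q gives Q* = 35.1667, P* = 60.1667.
A tax on buyers shifts demand down by 3: (236 - 3) - 5Q = 25 + Q, so Q_t = 34.6667. Buyers pay P_b = 62.6667; sellers receive P_s = P_b - 3 = 59.6667.
CS = (1/2)(Q_t)(236 - P_b) = (1/2)(34.6667)(173.3333) = 3004.4444.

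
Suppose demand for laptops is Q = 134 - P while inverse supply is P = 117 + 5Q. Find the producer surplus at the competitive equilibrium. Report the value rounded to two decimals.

20.07

Rewriting demand in inverse form: P = 134 - Q.
Set 134 - Q = 117 + 5Q, which gives 17 = 6Q, so Q* = 2.8333 and P* = 134 - (2.8333) = 131.1667.
The supply curve's price intercept is 117, so PS = (1/2)(Q*)(P* - 117) = (1/2)(2.8333)(14.1667) = 20.0694.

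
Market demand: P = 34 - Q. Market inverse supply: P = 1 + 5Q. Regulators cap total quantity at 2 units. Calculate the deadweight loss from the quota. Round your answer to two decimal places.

Without the quota, 34 - Q = 1 + 5Q gives Q* = 5.5.
At Q = 2 the demand price is 34 - (2) = 32 and the supply price is 1 + 5(2) = 11.
DWL = (1/2)(gap between curves at 2) x (Q* - 2) = (1/2)(21)(3.5) = 36.75.

36.75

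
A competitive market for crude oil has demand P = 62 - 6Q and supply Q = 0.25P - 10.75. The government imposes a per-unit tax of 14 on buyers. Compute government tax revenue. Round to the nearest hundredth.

Rewriting supply in inverse form: P = 43 + 4Q.
Pre-tax equilibrium: 62 - 6Q = 43 + 4Q gives Q* = 1.9, P* = 50.6.
With the tax, buyers' net willingness to pay falls by 14: (62 - 14) - 6Q = 43 + 4Q, so Q_t = 0.5. Buyers pay P_b = 59; sellers receive P_s = P_b - 14 = 45.
Revenue is the tax times quantity traded: 14 x 0.5 = 7.

7.00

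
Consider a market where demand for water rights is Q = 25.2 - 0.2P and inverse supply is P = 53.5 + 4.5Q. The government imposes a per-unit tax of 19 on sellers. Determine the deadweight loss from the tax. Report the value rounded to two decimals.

19.00

Rewriting demand in inverse form: P = 126 - 5Q.
Without the tax, 126 - 5Q = 53.5 + 4.5Q so Q* = 7.6316 and P* = 87.8421.
With the tax, sellers need 19 more per unit: 126 - 5Q = 53.5 + 4.5Q + 19, so Q_t = 5.6316. Buyers pay P_b = 97.8421; sellers receive P_s = P_b - 19 = 78.8421.
The welfare triangle lost has base Q* - Q_t = 2 and height t = 19, so DWL = (1/2)(2)(19) = 19.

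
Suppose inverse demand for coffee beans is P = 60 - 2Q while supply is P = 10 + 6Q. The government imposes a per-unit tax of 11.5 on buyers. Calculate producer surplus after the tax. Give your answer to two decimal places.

69.48

Without the tax, 60 - 2Q = 10 + 6Q so Q* = 6.25 and P* = 47.5.
With the tax, buyers' net willingness to pay falls by 11.5: (60 - 11.5) - 2Q = 10 + 6Q, so Q_t = 4.8125. Buyers pay P_b = 50.375; sellers receive P_s = P_b - 11.5 = 38.875.
Producer surplus is the triangle above supply below P_s: (1/2)(4.8125)(38.875 - 10) = 69.4805.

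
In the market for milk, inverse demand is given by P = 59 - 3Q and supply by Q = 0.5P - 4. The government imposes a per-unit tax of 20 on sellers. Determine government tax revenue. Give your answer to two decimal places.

124.00

Rewriting supply in inverse form: P = 8 + 2Q.
Pre-tax equilibrium: 59 - 3Q = 8 + 2Q gives Q* = 10.2, P* = 28.4.
With the tax, sellers need 20 more per unit: 59 - 3Q = 8 + 2Q + 20, so Q_t = 6.2. Buyers pay P_b = 40.4; sellers receive P_s = P_b - 20 = 20.4.
Tax revenue = t x Q_t = 20 x 6.2 = 124.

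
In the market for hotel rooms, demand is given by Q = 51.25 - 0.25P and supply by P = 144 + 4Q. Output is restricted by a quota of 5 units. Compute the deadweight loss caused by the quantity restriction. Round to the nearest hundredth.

Rewriting demand in inverse form: P = 205 - 4Q.
Without the quota, 205 - 4Q = 144 + 4Q gives Q* = 7.625.
At Q = 5 the demand price is 205 - 4(5) = 185 and the supply price is 144 + 4(5) = 164.
DWL = (1/2)(gap between curves at 5) x (Q* - 5) = (1/2)(21)(2.625) = 27.5625.

27.56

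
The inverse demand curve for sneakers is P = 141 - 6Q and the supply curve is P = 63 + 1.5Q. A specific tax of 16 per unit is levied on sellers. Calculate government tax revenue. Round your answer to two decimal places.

132.27

Pre-tax equilibrium: 141 - 6Q = 63 + 1.5Q gives Q* = 10.4, P* = 78.6.
A tax on sellers shifts supply up by 16: 141 - 6Q = 63 + 1.5Q + 16, so Q_t = 8.2667. Buyers pay P_b = 91.4; sellers receive P_s = P_b - 16 = 75.4.
Tax revenue = t x Q_t = 16 x 8.2667 = 132.2667.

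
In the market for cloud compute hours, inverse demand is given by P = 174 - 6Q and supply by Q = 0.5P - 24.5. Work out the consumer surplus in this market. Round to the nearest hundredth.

732.42

Rewriting supply in inverse form: P = 49 + 2Q.
Equilibrium: 174 - 6Q = 49 + 2Q, so Q* = 15.625 and P* = 80.25.
Consumer surplus is the triangle under demand above P*: (1/2)(15.625)(174 - 80.25) = (1/2)(15.625)(93.75) = 732.4219.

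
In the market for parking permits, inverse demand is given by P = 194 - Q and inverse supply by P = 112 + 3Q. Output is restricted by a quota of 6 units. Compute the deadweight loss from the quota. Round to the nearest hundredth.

420.50

Without the quota, 194 - Q = 112 + 3Q gives Q* = 20.5.
At Q = 6 the demand price is 194 - (6) = 188 and the supply price is 112 + 3(6) = 130.
Deadweight loss is the triangle between the curves from 6 to 20.5: (1/2)(188 - 130)(20.5 - 6) = 420.5.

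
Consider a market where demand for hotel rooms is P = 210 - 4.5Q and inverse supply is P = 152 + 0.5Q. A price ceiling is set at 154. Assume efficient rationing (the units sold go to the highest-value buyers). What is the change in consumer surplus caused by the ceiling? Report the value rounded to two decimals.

Without the control, 210 - 4.5Q = 152 + 0.5Q so Q* = 11.6 and P* = 157.8.
At P = 154, sellers supply (154 - 152)/0.5 = 4 while buyers want more, so the quantity traded is 4 at price 154.
CS goes from (1/2)(11.6)(52.2) = 302.76 to 188 (computed as (210 - 154)(4) - (1/2)(4.5)(4)^2), a change of -114.76.

-114.76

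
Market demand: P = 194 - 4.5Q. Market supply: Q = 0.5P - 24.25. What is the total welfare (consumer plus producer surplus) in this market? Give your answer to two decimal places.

Rewriting supply in inverse form: P = 48.5 + 2Q.
Equilibrium: 194 - 4.5Q = 48.5 + 2Q, so Q* = 22.3846 and P* = 93.2692.
Total surplus is the full triangle between the curves from 0 to Q*: (1/2)(22.3846)(194 - 48.5) = 1628.4808.

1628.48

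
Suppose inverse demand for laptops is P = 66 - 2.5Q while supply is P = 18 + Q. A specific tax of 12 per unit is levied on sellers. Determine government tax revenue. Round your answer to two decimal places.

123.43

Without the tax, 66 - 2.5Q = 18 + Q so Q* = 13.7143 and P* = 31.7143.
With the tax, sellers need 12 more per unit: 66 - 2.5Q = 18 + Q + 12, so Q_t = 10.2857. Buyers pay P_b = 40.2857; sellers receive P_s = P_b - 12 = 28.2857.
Tax revenue = t x Q_t = 12 x 10.2857 = 123.4286.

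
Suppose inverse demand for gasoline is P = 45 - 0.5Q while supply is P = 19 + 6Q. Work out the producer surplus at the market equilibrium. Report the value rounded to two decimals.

Set 45 - 0.5Q = 19 + 6Q, which gives 26 = 6.5Q, so Q* = 4 and P* = 45 - 0.5(4) = 43.
PS is the area between P* and the supply curve from 0 to Q*: (1/2)(4)(24) = 48.

48.00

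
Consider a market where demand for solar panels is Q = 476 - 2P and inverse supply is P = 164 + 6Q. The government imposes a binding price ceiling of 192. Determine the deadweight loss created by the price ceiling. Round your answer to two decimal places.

146.68

Rewriting demand in inverse form: P = 238 - 0.5Q.
Without the control, 238 - 0.5Q = 164 + 6Q so Q* = 11.3846 and P* = 232.3077.
At the ceiling price 192, quantity supplied is (192 - 164)/6 = 4.6667; supply is the short side, so Q = 4.6667 trades at P = 192.
The lost-trades triangle has base Q* - 4.6667 = 6.7179 and height equal to the gap between the curves at Q = 4.6667, which is 235.6667 - 192 = 43.6667. DWL = (1/2)(6.7179)(43.6667) = 146.6752.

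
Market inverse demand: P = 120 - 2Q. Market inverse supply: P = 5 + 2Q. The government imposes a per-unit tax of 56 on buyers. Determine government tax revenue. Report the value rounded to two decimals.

826.00

Pre-tax equilibrium: 120 - 2Q = 5 + 2Q gives Q* = 28.75, P* = 62.5.
With the tax, buyers' net willingness to pay falls by 56: (120 - 56) - 2Q = 5 + 2Q, so Q_t = 14.75. Buyers pay P_b = 90.5; sellers receive P_s = P_b - 56 = 34.5.
Tax revenue = t x Q_t = 56 x 14.75 = 826.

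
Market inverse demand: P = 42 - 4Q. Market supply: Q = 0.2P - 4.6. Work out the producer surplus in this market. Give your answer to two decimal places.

11.14

Rewriting supply in inverse form: P = 23 + 5Q.
Setting demand equal to supply, 19 = 9Q, so Q* = 2.1111 and P* = 33.5556.
Producer surplus is the triangle above supply below P*: (1/2)(2.1111)(33.5556 - 23) = (1/2)(2.1111)(10.5556) = 11.142.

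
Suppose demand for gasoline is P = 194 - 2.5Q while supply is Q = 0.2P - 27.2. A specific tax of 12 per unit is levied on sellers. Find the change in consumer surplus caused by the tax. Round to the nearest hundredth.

Rewriting supply in inverse form: P = 136 + 5Q.
Pre-tax equilibrium: 194 - 2.5Q = 136 + 5Q gives Q* = 7.7333, P* = 174.6667.
A tax on sellers shifts supply up by 12: 194 - 2.5Q = 136 + 5Q + 12, so Q_t = 6.1333. Buyers pay P_b = 178.6667; sellers receive P_s = P_b - 12 = 166.6667.
CS falls from (1/2)(7.7333)(19.3333) = 74.7556 to (1/2)(6.1333)(15.3333) = 47.0222, a change of -27.7333.

-27.73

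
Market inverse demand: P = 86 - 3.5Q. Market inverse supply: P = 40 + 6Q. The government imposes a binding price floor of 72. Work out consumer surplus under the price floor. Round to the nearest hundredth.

Free-market equilibrium: 86 - 3.5Q = 40 + 6Q gives Q* = 4.8421, P* = 69.0526.
At P = 72, buyers demand (86 - 72)/3.5 = 4 while sellers would supply more, so the quantity traded is 4 at price 72.
CS is the triangle under demand above 72: (1/2)(4)(86 - 72) = 28.

28.00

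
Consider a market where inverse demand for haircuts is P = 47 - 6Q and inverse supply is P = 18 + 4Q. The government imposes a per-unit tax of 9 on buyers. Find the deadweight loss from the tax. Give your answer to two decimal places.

4.05

Pre-tax equilibrium: 47 - 6Q = 18 + 4Q gives Q* = 2.9, P* = 29.6.
A tax on buyers shifts demand down by 9: (47 - 9) - 6Q = 18 + 4Q, so Q_t = 2. Buyers pay P_b = 35; sellers receive P_s = P_b - 9 = 26.
Deadweight loss is the triangle between the curves from Q_t to Q*: (1/2)(2.9 - 2)(9) = 4.05.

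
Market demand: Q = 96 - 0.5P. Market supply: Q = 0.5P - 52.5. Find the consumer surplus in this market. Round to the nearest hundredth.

Rewriting demand in inverse form: P = 192 - 2Q.
Rewriting supply in inverse form: P = 105 + 2Q.
Equilibrium: 192 - 2Q = 105 + 2Q, so Q* = 21.75 and P* = 148.5.
The demand choke price is 192, so CS = (1/2)(Q*)(192 - P*) = (1/2)(21.75)(43.5) = 473.0625.

473.06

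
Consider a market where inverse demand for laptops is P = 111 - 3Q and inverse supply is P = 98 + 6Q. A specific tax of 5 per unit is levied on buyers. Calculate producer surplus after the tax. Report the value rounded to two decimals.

2.37

Without the tax, 111 - 3Q = 98 + 6Q so Q* = 1.4444 and P* = 106.6667.
A tax on buyers shifts demand down by 5: (111 - 5) - 3Q = 98 + 6Q, so Q_t = 0.8889. Buyers pay P_b = 108.3333; sellers receive P_s = P_b - 5 = 103.3333.
Producer surplus is the triangle above supply below P_s: (1/2)(0.8889)(103.3333 - 98) = 2.3704.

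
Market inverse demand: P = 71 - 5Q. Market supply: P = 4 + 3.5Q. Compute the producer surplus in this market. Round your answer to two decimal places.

Setting demand equal to supply, 67 = 8.5Q, so Q* = 7.8824 and P* = 31.5882.
Producer surplus is the triangle above supply below P*: (1/2)(7.8824)(31.5882 - 4) = (1/2)(7.8824)(27.5882) = 108.7301.

108.73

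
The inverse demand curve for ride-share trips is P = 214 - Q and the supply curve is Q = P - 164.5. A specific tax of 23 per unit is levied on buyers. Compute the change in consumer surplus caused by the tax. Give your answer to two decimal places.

-218.50

Rewriting supply in inverse form: P = 164.5 + Q.
Pre-tax equilibrium: 214 - Q = 164.5 + Q gives Q* = 24.75, P* = 189.25.
A tax on buyers shifts demand down by 23: (214 - 23) - Q = 164.5 + Q, so Q_t = 13.25. Buyers pay P_b = 200.75; sellers receive P_s = P_b - 23 = 177.75.
CS falls from (1/2)(24.75)(24.75) = 306.2812 to (1/2)(13.25)(13.25) = 87.7812, a change of -218.5.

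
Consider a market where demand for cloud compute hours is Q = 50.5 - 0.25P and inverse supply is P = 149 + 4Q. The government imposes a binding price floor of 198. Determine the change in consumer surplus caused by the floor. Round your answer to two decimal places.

-85.78

Rewriting demand in inverse form: P = 202 - 4Q.
Without the control, 202 - 4Q = 149 + 4Q so Q* = 6.625 and P* = 175.5.
At the floor price 198, quantity demanded is (202 - 198)/4 = 1; demand is the short side, so Q = 1 trades at P = 198.
CS goes from (1/2)(6.625)(26.5) = 87.7812 to 2 (computed as (202 - 198)(1) - (1/2)(4)(1)^2), a change of -85.7812.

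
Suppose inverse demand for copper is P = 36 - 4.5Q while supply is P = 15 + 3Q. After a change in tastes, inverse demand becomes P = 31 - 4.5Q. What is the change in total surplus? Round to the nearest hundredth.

-12.33

Initial equilibrium: Q_0 = 2.8, P_0 = 23.4; CS_0 = (1/2)(2.8)(12.6) = 17.64, PS_0 = (1/2)(2.8)(8.4) = 11.76.
New equilibrium: 31 - 4.5Q = 15 + 3Q gives Q_1 = 2.1333, P_1 = 21.4; CS_1 = 10.24, PS_1 = 6.8267.
Change in total surplus = (10.24 + 6.8267) - (17.64 + 11.76) = -12.3333.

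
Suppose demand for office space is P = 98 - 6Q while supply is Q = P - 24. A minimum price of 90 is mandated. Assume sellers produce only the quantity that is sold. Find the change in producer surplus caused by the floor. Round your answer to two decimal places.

Rewriting supply in inverse form: P = 24 + Q.
Without the control, 98 - 6Q = 24 + Q so Q* = 10.5714 and P* = 34.5714.
At P = 90, buyers demand (98 - 90)/6 = 1.3333 while sellers would supply more, so the quantity traded is 1.3333 at price 90.
PS goes from (1/2)(10.5714)(10.5714) = 55.8776 to 87.1111 (computed as (90 - 24)(1.3333) - (1/2)(1)(1.3333)^2), a change of 31.2336.

31.23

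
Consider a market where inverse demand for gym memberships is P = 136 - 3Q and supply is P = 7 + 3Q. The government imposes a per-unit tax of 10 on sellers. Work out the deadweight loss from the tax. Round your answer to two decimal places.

Without the tax, 136 - 3Q = 7 + 3Q so Q* = 21.5 and P* = 71.5.
With the tax, sellers need 10 more per unit: 136 - 3Q = 7 + 3Q + 10, so Q_t = 19.8333. Buyers pay P_b = 76.5; sellers receive P_s = P_b - 10 = 66.5.
Deadweight loss is the triangle between the curves from Q_t to Q*: (1/2)(21.5 - 19.8333)(10) = 8.3333.

8.33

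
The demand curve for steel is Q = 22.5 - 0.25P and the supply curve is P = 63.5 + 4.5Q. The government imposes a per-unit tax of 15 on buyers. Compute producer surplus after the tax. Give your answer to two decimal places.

4.12

Rewriting demand in inverse form: P = 90 - 4Q.
Pre-tax equilibrium: 90 - 4Q = 63.5 + 4.5Q gives Q* = 3.1176, P* = 77.5294.
With the tax, buyers' net willingness to pay falls by 15: (90 - 15) - 4Q = 63.5 + 4.5Q, so Q_t = 1.3529. Buyers pay P_b = 84.5882; sellers receive P_s = P_b - 15 = 69.5882.
PS = (1/2)(Q_t)(P_s - 63.5) = (1/2)(1.3529)(6.0882) = 4.1185.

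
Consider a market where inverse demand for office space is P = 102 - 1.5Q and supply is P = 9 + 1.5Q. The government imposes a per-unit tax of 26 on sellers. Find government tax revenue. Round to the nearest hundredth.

580.67

Pre-tax equilibrium: 102 - 1.5Q = 9 + 1.5Q gives Q* = 31, P* = 55.5.
A tax on sellers shifts supply up by 26: 102 - 1.5Q = 9 + 1.5Q + 26, so Q_t = 22.3333. Buyers pay P_b = 68.5; sellers receive P_s = P_b - 26 = 42.5.
Revenue is the tax times quantity traded: 26 x 22.3333 = 580.6667.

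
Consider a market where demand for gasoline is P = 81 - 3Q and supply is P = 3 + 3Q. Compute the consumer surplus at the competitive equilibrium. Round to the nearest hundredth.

Setting demand equal to supply, 78 = 6Q, so Q* = 13 and P* = 42.
The demand choke price is 81, so CS = (1/2)(Q*)(81 - P*) = (1/2)(13)(39) = 253.5.

253.50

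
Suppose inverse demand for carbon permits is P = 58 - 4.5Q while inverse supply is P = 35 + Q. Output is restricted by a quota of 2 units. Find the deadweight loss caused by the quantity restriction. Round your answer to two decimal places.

13.09

Without the quota, 58 - 4.5Q = 35 + Q gives Q* = 4.1818.
At Q = 2 the demand price is 58 - 4.5(2) = 49 and the supply price is 35 + (2) = 37.
DWL = (1/2)(gap between curves at 2) x (Q* - 2) = (1/2)(12)(2.1818) = 13.0909.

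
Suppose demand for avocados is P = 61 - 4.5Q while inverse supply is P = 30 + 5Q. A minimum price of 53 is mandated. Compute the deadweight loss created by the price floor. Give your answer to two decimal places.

Without the control, 61 - 4.5Q = 30 + 5Q so Q* = 3.2632 and P* = 46.3158.
At the floor price 53, quantity demanded is (61 - 53)/4.5 = 1.7778; demand is the short side, so Q = 1.7778 trades at P = 53.
At Q = 1.7778 the demand price is 53 and the supply price is 38.8889. Deadweight loss is the triangle between the curves from 1.7778 to 3.2632: (1/2)(53 - 38.8889)(3.2632 - 1.7778) = 10.4802.

10.48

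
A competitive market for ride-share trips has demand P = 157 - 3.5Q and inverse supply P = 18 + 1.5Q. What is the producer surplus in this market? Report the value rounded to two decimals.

Setting demand equal to supply, 139 = 5Q, so Q* = 27.8 and P* = 59.7.
The supply curve's price intercept is 18, so PS = (1/2)(Q*)(P* - 18) = (1/2)(27.8)(41.7) = 579.63.

579.63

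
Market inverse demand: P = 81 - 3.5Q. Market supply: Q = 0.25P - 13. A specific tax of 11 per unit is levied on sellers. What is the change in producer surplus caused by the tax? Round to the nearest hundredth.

-18.38

Rewriting supply in inverse form: P = 52 + 4Q.
Pre-tax equilibrium: 81 - 3.5Q = 52 + 4Q gives Q* = 3.8667, P* = 67.4667.
A tax on sellers shifts supply up by 11: 81 - 3.5Q = 52 + 4Q + 11, so Q_t = 2.4. Buyers pay P_b = 72.6; sellers receive P_s = P_b - 11 = 61.6.
PS falls from (1/2)(3.8667)(15.4667) = 29.9022 to (1/2)(2.4)(9.6) = 11.52, a change of -18.3822.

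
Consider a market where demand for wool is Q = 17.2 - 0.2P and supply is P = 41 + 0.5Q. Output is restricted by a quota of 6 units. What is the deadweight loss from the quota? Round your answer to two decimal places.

13.09

Rewriting demand in inverse form: P = 86 - 5Q.
Unrestricted equilibrium: Q* = (86 - 41)/(5 + 0.5) = 8.1818.
At Q = 6 the demand price is 86 - 5(6) = 56 and the supply price is 41 + 0.5(6) = 44.
Deadweight loss is the triangle between the curves from 6 to 8.1818: (1/2)(56 - 44)(8.1818 - 6) = 13.0909.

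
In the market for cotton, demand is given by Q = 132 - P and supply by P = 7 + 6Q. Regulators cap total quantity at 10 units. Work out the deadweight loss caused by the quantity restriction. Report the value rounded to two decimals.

216.07

Rewriting demand in inverse form: P = 132 - Q.
Unrestricted equilibrium: Q* = (132 - 7)/(1 + 6) = 17.8571.
At Q = 10 the demand price is 132 - (10) = 122 and the supply price is 7 + 6(10) = 67.
DWL = (1/2)(gap between curves at 10) x (Q* - 10) = (1/2)(55)(7.8571) = 216.0714.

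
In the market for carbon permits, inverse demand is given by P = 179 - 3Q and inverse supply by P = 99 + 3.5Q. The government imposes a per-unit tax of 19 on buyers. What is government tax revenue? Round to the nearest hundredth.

178.31

Pre-tax equilibrium: 179 - 3Q = 99 + 3.5Q gives Q* = 12.3077, P* = 142.0769.
A tax on buyers shifts demand down by 19: (179 - 19) - 3Q = 99 + 3.5Q, so Q_t = 9.3846. Buyers pay P_b = 150.8462; sellers receive P_s = P_b - 19 = 131.8462.
Tax revenue = t x Q_t = 19 x 9.3846 = 178.3077.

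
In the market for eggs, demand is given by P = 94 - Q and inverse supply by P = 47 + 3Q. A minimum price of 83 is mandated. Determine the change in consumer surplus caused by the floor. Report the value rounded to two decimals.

-8.53

Without the control, 94 - Q = 47 + 3Q so Q* = 11.75 and P* = 82.25.
At the floor price 83, quantity demanded is (94 - 83)/1 = 11; demand is the short side, so Q = 11 trades at P = 83.
CS goes from (1/2)(11.75)(11.75) = 69.0312 to 60.5 (computed as (94 - 83)(11) - (1/2)(1)(11)^2), a change of -8.5312.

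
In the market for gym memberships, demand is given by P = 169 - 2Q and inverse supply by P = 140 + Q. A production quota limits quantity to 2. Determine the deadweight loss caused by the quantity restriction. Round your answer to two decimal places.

Without the quota, 169 - 2Q = 140 + Q gives Q* = 9.6667.
At Q = 2 the demand price is 169 - 2(2) = 165 and the supply price is 140 + (2) = 142.
DWL = (1/2)(gap between curves at 2) x (Q* - 2) = (1/2)(23)(7.6667) = 88.1667.

88.17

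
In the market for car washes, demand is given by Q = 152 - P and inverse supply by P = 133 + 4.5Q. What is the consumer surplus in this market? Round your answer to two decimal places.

Rewriting demand in inverse form: P = 152 - Q.
Set 152 - Q = 133 + 4.5Q, which gives 19 = 5.5Q, so Q* = 3.4545 and P* = 152 - (3.4545) = 148.5455.
The demand choke price is 152, so CS = (1/2)(Q*)(152 - P*) = (1/2)(3.4545)(3.4545) = 5.9669.

5.97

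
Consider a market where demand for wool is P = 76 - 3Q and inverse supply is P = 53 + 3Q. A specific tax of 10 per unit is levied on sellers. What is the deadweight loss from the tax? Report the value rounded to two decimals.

Without the tax, 76 - 3Q = 53 + 3Q so Q* = 3.8333 and P* = 64.5.
A tax on sellers shifts supply up by 10: 76 - 3Q = 53 + 3Q + 10, so Q_t = 2.1667. Buyers pay P_b = 69.5; sellers receive P_s = P_b - 10 = 59.5.
The welfare triangle lost has base Q* - Q_t = 1.6667 and height t = 10, so DWL = (1/2)(1.6667)(10) = 8.3333.

8.33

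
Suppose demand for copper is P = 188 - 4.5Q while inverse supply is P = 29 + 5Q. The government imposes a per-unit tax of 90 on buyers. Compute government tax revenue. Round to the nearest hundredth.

Pre-tax equilibrium: 188 - 4.5Q = 29 + 5Q gives Q* = 16.7368, P* = 112.6842.
With the tax, buyers' net willingness to pay falls by 90: (188 - 90) - 4.5Q = 29 + 5Q, so Q_t = 7.2632. Buyers pay P_b = 155.3158; sellers receive P_s = P_b - 90 = 65.3158.
Revenue is the tax times quantity traded: 90 x 7.2632 = 653.6842.

653.68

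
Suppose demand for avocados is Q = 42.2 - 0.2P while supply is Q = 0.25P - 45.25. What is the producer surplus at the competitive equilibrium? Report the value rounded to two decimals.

22.22

Rewriting demand in inverse form: P = 211 - 5Q.
Rewriting supply in inverse form: P = 181 + 4Q.
Equilibrium: 211 - 5Q = 181 + 4Q, so Q* = 3.3333 and P* = 194.3333.
PS is the area between P* and the supply curve from 0 to Q*: (1/2)(3.3333)(13.3333) = 22.2222.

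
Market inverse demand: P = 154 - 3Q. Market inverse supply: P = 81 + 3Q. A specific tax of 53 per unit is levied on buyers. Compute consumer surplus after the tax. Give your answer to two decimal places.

16.67

Without the tax, 154 - 3Q = 81 + 3Q so Q* = 12.1667 and P* = 117.5.
A tax on buyers shifts demand down by 53: (154 - 53) - 3Q = 81 + 3Q, so Q_t = 3.3333. Buyers pay P_b = 144; sellers receive P_s = P_b - 53 = 91.
CS = (1/2)(Q_t)(154 - P_b) = (1/2)(3.3333)(10) = 16.6667.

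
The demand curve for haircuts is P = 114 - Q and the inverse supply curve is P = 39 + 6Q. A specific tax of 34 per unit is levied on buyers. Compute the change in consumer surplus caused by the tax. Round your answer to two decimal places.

Pre-tax equilibrium: 114 - Q = 39 + 6Q gives Q* = 10.7143, P* = 103.2857.
A tax on buyers shifts demand down by 34: (114 - 34) - Q = 39 + 6Q, so Q_t = 5.8571. Buyers pay P_b = 108.1429; sellers receive P_s = P_b - 34 = 74.1429.
Consumers lose the trapezoid between P* and P_b out to Q_t plus the triangle from Q_t to Q*: change in CS = 17.1531 - 57.398 = -40.2449.

-40.24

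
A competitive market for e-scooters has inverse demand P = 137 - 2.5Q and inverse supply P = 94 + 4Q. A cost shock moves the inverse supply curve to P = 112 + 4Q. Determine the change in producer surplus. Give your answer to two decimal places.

Initial equilibrium: Q_0 = 6.6154, P_0 = 120.4615; CS_0 = (1/2)(6.6154)(16.5385) = 54.7041, PS_0 = (1/2)(6.6154)(26.4615) = 87.5266.
New equilibrium: 137 - 2.5Q = 112 + 4Q gives Q_1 = 3.8462, P_1 = 127.3846; CS_1 = 18.4911, PS_1 = 29.5858.
Change in producer surplus = 29.5858 - 87.5266 = -57.9408.

-57.94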